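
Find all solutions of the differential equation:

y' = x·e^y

Separating variables and integrating:
-e^(-y) = x²/2 + C

General solution: y = -ln(C - x²/2)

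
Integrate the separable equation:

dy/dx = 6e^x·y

Separating variables and integrating:
ln|y| = 6e^x + C

General solution: y = Ce^(6e^x)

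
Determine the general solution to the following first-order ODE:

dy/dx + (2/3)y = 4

Using integrating factor method:

General solution: y = 6 + Ce^(-2x/3)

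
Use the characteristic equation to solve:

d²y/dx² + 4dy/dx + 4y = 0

Characteristic equation: r² + 4r + 4 = 0
Factored: (r + 2)² = 0
Repeated root: r = -2
General solution: y = (C₁ + C₂x)e^(-2x)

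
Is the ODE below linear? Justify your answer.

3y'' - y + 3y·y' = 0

No. Nonlinear (product y·y')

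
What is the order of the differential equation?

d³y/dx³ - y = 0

The order is 3 (highest derivative is of order 3).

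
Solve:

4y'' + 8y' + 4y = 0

Characteristic equation: 4r² + 8r + 4 = 0
Divide by 4: r² + 2r + 1 = 0
Factored: (r + 1)² = 0
Repeated root: r = -1
General solution: y = (C₁ + C₂x)e^(-x)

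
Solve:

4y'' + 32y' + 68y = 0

Characteristic equation: 4r² + 32r + 68 = 0
Divide by 4: r² + 8r + 17 = 0
Roots: r = -4 ± i (complex conjugates)
General solution: y = e^(-4x)(C₁cos(x) + C₂sin(x))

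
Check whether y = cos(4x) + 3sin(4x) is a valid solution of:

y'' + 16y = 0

Verification:
y'' = -16cos(4x) - 48sin(4x)
y'' + 16y = 0 ✓

Yes, it is a solution.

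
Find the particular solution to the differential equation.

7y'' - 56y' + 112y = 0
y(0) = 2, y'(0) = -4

General solution: y = (C₁ + C₂x)e^(4x)
Repeated root r = 4
Applying ICs: C₁ = 2, C₂ = -12
Particular solution: y = (2 - 12x)e^(4x)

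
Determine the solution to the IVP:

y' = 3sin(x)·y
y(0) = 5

General solution: y = Ce^(-3cos(x))
Applying IC y(0) = 5:
Particular solution: y = 5e^(3(1-cos(x)))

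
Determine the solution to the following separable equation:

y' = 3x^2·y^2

Separating variables and integrating:
-1/y = x^3 + C

General solution: y^-1 = -x^3 + C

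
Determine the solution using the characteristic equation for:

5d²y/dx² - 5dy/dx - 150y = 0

Characteristic equation: 5r² - 5r - 150 = 0
Divide by 5: r² - r - 30 = 0
Roots: r = 6, -5 (distinct real)
General solution: y = C₁e^(6x) + C₂e^(-5x)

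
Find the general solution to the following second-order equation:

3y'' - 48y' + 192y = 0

Characteristic equation: 3r² - 48r + 192 = 0
Divide by 3: r² - 16r + 64 = 0
Factored: (r - 8)² = 0
Repeated root: r = 8
General solution: y = (C₁ + C₂x)e^(8x)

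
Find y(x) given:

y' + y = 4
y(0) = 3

General solution: y = 4 + Ce^(-x)
Applying y(0) = 3: C = 3 - 4 = -1
Particular solution: y = 4 - e^(-x)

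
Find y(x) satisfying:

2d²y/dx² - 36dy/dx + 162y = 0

Characteristic equation: 2r² - 36r + 162 = 0
Divide by 2: r² - 18r + 81 = 0
Factored: (r - 9)² = 0
Repeated root: r = 9
General solution: y = (C₁ + C₂x)e^(9x)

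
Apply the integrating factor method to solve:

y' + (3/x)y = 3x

Using integrating factor method:

General solution: y = (3/5)x^2 + Cx^(-3)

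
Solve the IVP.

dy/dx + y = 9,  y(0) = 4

General solution: y = 9 + Ce^(-x)
Applying y(0) = 4: C = 4 - 9 = -5
Particular solution: y = 9 - 5e^(-x)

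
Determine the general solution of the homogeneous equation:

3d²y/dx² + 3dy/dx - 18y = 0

Characteristic equation: 3r² + 3r - 18 = 0
Divide by 3: r² + r - 6 = 0
Roots: r = 2, -3 (distinct real)
General solution: y = C₁e^(2x) + C₂e^(-3x)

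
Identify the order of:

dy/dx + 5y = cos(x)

The order is 1 (highest derivative is of order 1).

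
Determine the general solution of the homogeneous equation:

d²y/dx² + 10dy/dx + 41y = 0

Characteristic equation: r² + 10r + 41 = 0
Roots: r = -5 ± 4i (complex conjugates)
General solution: y = e^(-5x)(C₁cos(4x) + C₂sin(4x))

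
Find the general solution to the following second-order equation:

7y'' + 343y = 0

Characteristic equation: 7r² + 343 = 0
Divide by 7: r² + 49 = 0
Roots: r = ±7i (complex conjugates)
General solution: y = C₁cos(7x) + C₂sin(7x)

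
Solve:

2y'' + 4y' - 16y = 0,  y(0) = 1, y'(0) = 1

General solution: y = C₁e^(2x) + C₂e^(-4x)
Applying ICs: C₁ = 5/6, C₂ = 1/6
Particular solution: y = (5/6)e^(2x) + (1/6)e^(-4x)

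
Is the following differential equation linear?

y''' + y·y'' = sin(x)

No. Nonlinear (y·y'' term)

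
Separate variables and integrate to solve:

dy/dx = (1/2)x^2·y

Separating variables and integrating:
ln|y| = x^3/6 + C

General solution: y = Ce^(x^3/6)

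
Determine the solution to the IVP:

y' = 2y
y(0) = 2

General solution: y = Ce^(2x)
Applying IC y(0) = 2:
Particular solution: y = 2e^(2x)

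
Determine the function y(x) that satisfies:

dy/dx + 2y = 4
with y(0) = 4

General solution: y = 2 + Ce^(-2x)
Applying y(0) = 4: C = 4 - 2 = 2
Particular solution: y = 2 + 2e^(-2x)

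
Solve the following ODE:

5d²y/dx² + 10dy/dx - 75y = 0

Characteristic equation: 5r² + 10r - 75 = 0
Divide by 5: r² + 2r - 15 = 0
Roots: r = 3, -5 (distinct real)
General solution: y = C₁e^(3x) + C₂e^(-5x)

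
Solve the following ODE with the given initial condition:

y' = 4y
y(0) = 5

General solution: y = Ce^(4x)
Applying IC y(0) = 5:
Particular solution: y = 5e^(4x)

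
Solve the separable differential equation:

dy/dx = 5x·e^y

Separating variables and integrating:
-e^(-y) = 5x²/2 + C

General solution: y = -ln(C - 5x²/2)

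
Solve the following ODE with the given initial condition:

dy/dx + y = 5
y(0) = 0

General solution: y = 5 + Ce^(-x)
Applying y(0) = 0: C = 0 - 5 = -5
Particular solution: y = 5 - 5e^(-x)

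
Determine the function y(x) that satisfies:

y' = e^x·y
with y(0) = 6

General solution: y = Ce^(e^x)
Applying IC y(0) = 6:
Particular solution: y = 6e^(e^x - 1)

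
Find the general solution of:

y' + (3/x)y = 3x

Using integrating factor method:

General solution: y = (3/5)x^2 + Cx^(-3)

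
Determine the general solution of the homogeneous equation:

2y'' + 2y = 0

Characteristic equation: 2r² + 2 = 0
Divide by 2: r² + 1 = 0
Roots: r = ±i (complex conjugates)
General solution: y = C₁cos(x) + C₂sin(x)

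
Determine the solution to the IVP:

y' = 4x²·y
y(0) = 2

General solution: y = Ce^(4x³/3)
Applying IC y(0) = 2:
Particular solution: y = 2e^(4x³/3)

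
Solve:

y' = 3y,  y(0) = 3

General solution: y = Ce^(3x)
Applying IC y(0) = 3:
Particular solution: y = 3e^(3x)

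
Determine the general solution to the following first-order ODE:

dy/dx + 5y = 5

Using integrating factor method:

General solution: y = 1 + Ce^(-5x)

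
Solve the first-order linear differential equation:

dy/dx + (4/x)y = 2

Using integrating factor method:

General solution: y = (2/5)x + Cx^(-4)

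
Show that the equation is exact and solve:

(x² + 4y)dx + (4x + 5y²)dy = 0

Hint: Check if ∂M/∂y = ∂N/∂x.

Verify exactness: ∂M/∂y = ∂N/∂x ✓
Find F(x,y) such that ∂F/∂x = M, ∂F/∂y = N
Solution: x³/3 + 4xy + 5y³/3 = C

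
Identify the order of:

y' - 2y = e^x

The order is 1 (highest derivative is of order 1).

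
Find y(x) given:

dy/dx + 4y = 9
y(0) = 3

General solution: y = 9/4 + Ce^(-4x)
Applying y(0) = 3: C = 3 - 9/4 = 3/4
Particular solution: y = 9/4 + (3/4)e^(-4x)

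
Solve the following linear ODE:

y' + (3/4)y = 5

Using integrating factor method:

General solution: y = 20/3 + Ce^(-3x/4)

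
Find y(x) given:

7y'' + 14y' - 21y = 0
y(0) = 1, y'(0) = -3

General solution: y = C₁e^x + C₂e^(-3x)
Applying ICs: C₁ = 0, C₂ = 1
Particular solution: y = e^(-3x)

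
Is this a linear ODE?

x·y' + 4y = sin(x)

Yes. Linear (y and its derivatives appear to the first power only, no products of y terms)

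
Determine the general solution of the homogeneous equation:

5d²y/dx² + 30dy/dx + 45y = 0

Characteristic equation: 5r² + 30r + 45 = 0
Divide by 5: r² + 6r + 9 = 0
Factored: (r + 3)² = 0
Repeated root: r = -3
General solution: y = (C₁ + C₂x)e^(-3x)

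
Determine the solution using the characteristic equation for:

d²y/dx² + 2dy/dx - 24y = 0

Characteristic equation: r² + 2r - 24 = 0
Roots: r = 4, -6 (distinct real)
General solution: y = C₁e^(4x) + C₂e^(-6x)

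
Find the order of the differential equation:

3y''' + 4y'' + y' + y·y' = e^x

The order is 3 (highest derivative is of order 3).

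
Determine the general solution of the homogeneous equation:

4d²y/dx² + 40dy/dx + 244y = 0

Characteristic equation: 4r² + 40r + 244 = 0
Divide by 4: r² + 10r + 61 = 0
Roots: r = -5 ± 6i (complex conjugates)
General solution: y = e^(-5x)(C₁cos(6x) + C₂sin(6x))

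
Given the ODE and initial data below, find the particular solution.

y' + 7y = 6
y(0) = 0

General solution: y = 6/7 + Ce^(-7x)
Applying y(0) = 0: C = 0 - 6/7 = -6/7
Particular solution: y = 6/7 - (6/7)e^(-7x)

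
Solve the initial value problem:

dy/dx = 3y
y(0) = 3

General solution: y = Ce^(3x)
Applying IC y(0) = 3:
Particular solution: y = 3e^(3x)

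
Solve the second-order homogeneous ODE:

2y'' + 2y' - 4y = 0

Characteristic equation: 2r² + 2r - 4 = 0
Divide by 2: r² + r - 2 = 0
Roots: r = 1, -2 (distinct real)
General solution: y = C₁e^x + C₂e^(-2x)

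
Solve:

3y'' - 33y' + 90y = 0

Characteristic equation: 3r² - 33r + 90 = 0
Divide by 3: r² - 11r + 30 = 0
Roots: r = 5, 6 (distinct real)
General solution: y = C₁e^(5x) + C₂e^(6x)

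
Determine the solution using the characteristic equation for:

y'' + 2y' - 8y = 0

Characteristic equation: r² + 2r - 8 = 0
Roots: r = 2, -4 (distinct real)
General solution: y = C₁e^(2x) + C₂e^(-4x)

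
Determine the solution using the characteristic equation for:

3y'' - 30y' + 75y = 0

Characteristic equation: 3r² - 30r + 75 = 0
Divide by 3: r² - 10r + 25 = 0
Factored: (r - 5)² = 0
Repeated root: r = 5
General solution: y = (C₁ + C₂x)e^(5x)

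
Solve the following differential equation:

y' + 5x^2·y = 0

Using integrating factor method:

General solution: y = Ce^(-5x^3/3)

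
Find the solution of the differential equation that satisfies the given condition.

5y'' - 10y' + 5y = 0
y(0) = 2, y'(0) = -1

General solution: y = (C₁ + C₂x)e^x
Repeated root r = 1
Applying ICs: C₁ = 2, C₂ = -3
Particular solution: y = (2 - 3x)e^x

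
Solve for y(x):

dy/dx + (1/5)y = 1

Using integrating factor method:

General solution: y = 5 + Ce^(-x/5)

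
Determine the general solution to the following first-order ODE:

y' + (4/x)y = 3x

Using integrating factor method:

General solution: y = (1/2)x^2 + Cx^(-4)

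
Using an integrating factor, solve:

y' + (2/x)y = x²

Using integrating factor method:

General solution: y = (1/5)x^3 + Cx^(-2)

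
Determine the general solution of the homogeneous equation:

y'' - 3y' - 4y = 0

Characteristic equation: r² - 3r - 4 = 0
Roots: r = 4, -1 (distinct real)
General solution: y = C₁e^(4x) + C₂e^(-x)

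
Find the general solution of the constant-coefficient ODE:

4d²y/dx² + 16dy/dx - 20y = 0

Characteristic equation: 4r² + 16r - 20 = 0
Divide by 4: r² + 4r - 5 = 0
Roots: r = 1, -5 (distinct real)
General solution: y = C₁e^x + C₂e^(-5x)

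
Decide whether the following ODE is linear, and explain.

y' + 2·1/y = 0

Nonlinear (1/y term)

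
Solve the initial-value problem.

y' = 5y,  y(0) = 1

General solution: y = Ce^(5x)
Applying IC y(0) = 1:
Particular solution: y = e^(5x)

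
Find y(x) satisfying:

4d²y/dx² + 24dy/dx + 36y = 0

Characteristic equation: 4r² + 24r + 36 = 0
Divide by 4: r² + 6r + 9 = 0
Factored: (r + 3)² = 0
Repeated root: r = -3
General solution: y = (C₁ + C₂x)e^(-3x)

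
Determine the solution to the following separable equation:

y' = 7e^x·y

Separating variables and integrating:
ln|y| = 7e^x + C

General solution: y = Ce^(7e^x)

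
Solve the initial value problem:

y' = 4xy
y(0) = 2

General solution: y = Ce^(2x²)
Applying IC y(0) = 2:
Particular solution: y = 2e^(2x²)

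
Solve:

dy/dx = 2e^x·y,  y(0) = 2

General solution: y = Ce^(2e^x)
Applying IC y(0) = 2:
Particular solution: y = 2e^(2(e^x - 1))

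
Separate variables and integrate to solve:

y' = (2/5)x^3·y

Separating variables and integrating:
ln|y| = x^4/10 + C

General solution: y = Ce^(x^4/10)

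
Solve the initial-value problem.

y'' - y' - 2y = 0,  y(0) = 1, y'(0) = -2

General solution: y = C₁e^(2x) + C₂e^(-x)
Applying ICs: C₁ = -1/3, C₂ = 4/3
Particular solution: y = -(1/3)e^(2x) + (4/3)e^(-x)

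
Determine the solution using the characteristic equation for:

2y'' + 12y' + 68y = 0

Characteristic equation: 2r² + 12r + 68 = 0
Divide by 2: r² + 6r + 34 = 0
Roots: r = -3 ± 5i (complex conjugates)
General solution: y = e^(-3x)(C₁cos(5x) + C₂sin(5x))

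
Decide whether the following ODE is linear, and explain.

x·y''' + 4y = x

Linear (y and its derivatives appear to the first power only, no products of y terms)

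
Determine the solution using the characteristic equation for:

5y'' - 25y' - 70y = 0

Characteristic equation: 5r² - 25r - 70 = 0
Divide by 5: r² - 5r - 14 = 0
Roots: r = 7, -2 (distinct real)
General solution: y = C₁e^(7x) + C₂e^(-2x)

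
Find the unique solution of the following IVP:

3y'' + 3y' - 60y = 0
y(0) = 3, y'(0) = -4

General solution: y = C₁e^(4x) + C₂e^(-5x)
Applying ICs: C₁ = 11/9, C₂ = 16/9
Particular solution: y = (11/9)e^(4x) + (16/9)e^(-5x)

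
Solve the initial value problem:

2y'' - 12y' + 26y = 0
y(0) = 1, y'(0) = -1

General solution: y = e^(3x)(C₁cos(2x) + C₂sin(2x))
Complex roots r = 3 ± 2i
Applying ICs: C₁ = 1, C₂ = -2
Particular solution: y = e^(3x)(cos(2x) - 2sin(2x))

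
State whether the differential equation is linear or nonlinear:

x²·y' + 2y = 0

Linear (y and its derivatives appear to the first power only, no products of y terms)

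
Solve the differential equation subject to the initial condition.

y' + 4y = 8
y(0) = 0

General solution: y = 2 + Ce^(-4x)
Applying y(0) = 0: C = 0 - 2 = -2
Particular solution: y = 2 - 2e^(-4x)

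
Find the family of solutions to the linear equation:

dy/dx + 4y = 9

Using integrating factor method:

General solution: y = 9/4 + Ce^(-4x)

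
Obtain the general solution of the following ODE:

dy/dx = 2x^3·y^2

Separating variables and integrating:
-1/y = x^4/2 + C

General solution: y^-1 = (-1/2)x^4 + C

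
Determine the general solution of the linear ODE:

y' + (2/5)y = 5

Using integrating factor method:

General solution: y = 25/2 + Ce^(-2x/5)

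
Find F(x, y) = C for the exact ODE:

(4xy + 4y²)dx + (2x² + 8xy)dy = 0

Verify exactness: ∂M/∂y = ∂N/∂x ✓
Find F(x,y) such that ∂F/∂x = M, ∂F/∂y = N
Solution: 2x²y + 4xy² = C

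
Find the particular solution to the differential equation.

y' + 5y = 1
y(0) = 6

General solution: y = 1/5 + Ce^(-5x)
Applying y(0) = 6: C = 6 - 1/5 = 29/5
Particular solution: y = 1/5 + (29/5)e^(-5x)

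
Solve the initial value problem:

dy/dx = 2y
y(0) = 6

General solution: y = Ce^(2x)
Applying IC y(0) = 6:
Particular solution: y = 6e^(2x)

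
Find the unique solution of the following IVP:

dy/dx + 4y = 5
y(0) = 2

General solution: y = 5/4 + Ce^(-4x)
Applying y(0) = 2: C = 2 - 5/4 = 3/4
Particular solution: y = 5/4 + (3/4)e^(-4x)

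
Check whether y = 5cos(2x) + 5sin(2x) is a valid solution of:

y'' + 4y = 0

Verification:
y'' = -20cos(2x) - 20sin(2x)
y'' + 4y = 0 ✓

Yes, it is a solution.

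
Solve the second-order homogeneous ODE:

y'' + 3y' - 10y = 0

Characteristic equation: r² + 3r - 10 = 0
Roots: r = 2, -5 (distinct real)
General solution: y = C₁e^(2x) + C₂e^(-5x)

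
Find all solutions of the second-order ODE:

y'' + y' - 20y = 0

Characteristic equation: r² + r - 20 = 0
Roots: r = 4, -5 (distinct real)
General solution: y = C₁e^(4x) + C₂e^(-5x)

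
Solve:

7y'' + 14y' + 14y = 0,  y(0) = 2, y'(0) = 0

General solution: y = e^(-x)(C₁cos(x) + C₂sin(x))
Complex roots r = -1 ± i
Applying ICs: C₁ = 2, C₂ = 2
Particular solution: y = e^(-x)(2cos(x) + 2sin(x))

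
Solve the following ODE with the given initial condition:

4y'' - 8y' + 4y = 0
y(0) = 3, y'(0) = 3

General solution: y = (C₁ + C₂x)e^x
Repeated root r = 1
Applying ICs: C₁ = 3, C₂ = 0
Particular solution: y = 3e^x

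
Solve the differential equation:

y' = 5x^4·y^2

Separating variables and integrating:
-1/y = x^5 + C

General solution: y^-1 = -x^5 + C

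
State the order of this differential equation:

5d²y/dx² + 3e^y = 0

The order is 2 (highest derivative is of order 2).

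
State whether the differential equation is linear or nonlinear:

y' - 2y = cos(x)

Linear (y and its derivatives appear to the first power only, no products of y terms)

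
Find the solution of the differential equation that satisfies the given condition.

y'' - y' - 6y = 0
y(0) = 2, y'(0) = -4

General solution: y = C₁e^(3x) + C₂e^(-2x)
Applying ICs: C₁ = 0, C₂ = 2
Particular solution: y = 2e^(-2x)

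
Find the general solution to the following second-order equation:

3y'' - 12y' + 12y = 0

Characteristic equation: 3r² - 12r + 12 = 0
Divide by 3: r² - 4r + 4 = 0
Factored: (r - 2)² = 0
Repeated root: r = 2
General solution: y = (C₁ + C₂x)e^(2x)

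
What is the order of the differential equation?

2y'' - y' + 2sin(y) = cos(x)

The order is 2 (highest derivative is of order 2).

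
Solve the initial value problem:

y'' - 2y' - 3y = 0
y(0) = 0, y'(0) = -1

General solution: y = C₁e^(3x) + C₂e^(-x)
Applying ICs: C₁ = -1/4, C₂ = 1/4
Particular solution: y = -(1/4)e^(3x) + (1/4)e^(-x)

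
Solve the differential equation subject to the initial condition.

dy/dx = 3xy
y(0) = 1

General solution: y = Ce^(3x²/2)
Applying IC y(0) = 1:
Particular solution: y = e^(3x²/2)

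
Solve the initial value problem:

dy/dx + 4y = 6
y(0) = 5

General solution: y = 3/2 + Ce^(-4x)
Applying y(0) = 5: C = 5 - 3/2 = 7/2
Particular solution: y = 3/2 + (7/2)e^(-4x)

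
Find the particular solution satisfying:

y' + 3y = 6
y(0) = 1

General solution: y = 2 + Ce^(-3x)
Applying y(0) = 1: C = 1 - 2 = -1
Particular solution: y = 2 - e^(-3x)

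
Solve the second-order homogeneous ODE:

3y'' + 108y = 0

Characteristic equation: 3r² + 108 = 0
Divide by 3: r² + 36 = 0
Roots: r = ±6i (complex conjugates)
General solution: y = C₁cos(6x) + C₂sin(6x)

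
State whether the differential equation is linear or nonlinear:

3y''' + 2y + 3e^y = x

Nonlinear (e^y is nonlinear in y)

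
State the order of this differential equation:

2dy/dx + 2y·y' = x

The order is 1 (highest derivative is of order 1).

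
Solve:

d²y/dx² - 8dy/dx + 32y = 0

Characteristic equation: r² - 8r + 32 = 0
Roots: r = 4 ± 4i (complex conjugates)
General solution: y = e^(4x)(C₁cos(4x) + C₂sin(4x))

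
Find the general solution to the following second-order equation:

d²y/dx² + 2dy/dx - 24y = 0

Characteristic equation: r² + 2r - 24 = 0
Roots: r = 4, -6 (distinct real)
General solution: y = C₁e^(4x) + C₂e^(-6x)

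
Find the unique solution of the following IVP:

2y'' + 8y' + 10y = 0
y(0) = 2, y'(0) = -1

General solution: y = e^(-2x)(C₁cos(x) + C₂sin(x))
Complex roots r = -2 ± i
Applying ICs: C₁ = 2, C₂ = 3
Particular solution: y = e^(-2x)(2cos(x) + 3sin(x))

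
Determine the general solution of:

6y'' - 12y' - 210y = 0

Characteristic equation: 6r² - 12r - 210 = 0
Divide by 6: r² - 2r - 35 = 0
Roots: r = 7, -5 (distinct real)
General solution: y = C₁e^(7x) + C₂e^(-5x)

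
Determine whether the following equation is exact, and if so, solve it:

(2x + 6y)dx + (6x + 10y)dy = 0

Verify exactness: ∂M/∂y = ∂N/∂x ✓
Find F(x,y) such that ∂F/∂x = M, ∂F/∂y = N
Solution: x² + 6xy + 5y² = C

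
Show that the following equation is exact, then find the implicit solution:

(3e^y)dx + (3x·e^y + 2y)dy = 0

Verify exactness: ∂M/∂y = ∂N/∂x ✓
Find F(x,y) such that ∂F/∂x = M, ∂F/∂y = N
Solution: 3x·e^y + y² = C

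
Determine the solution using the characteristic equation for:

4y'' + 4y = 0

Characteristic equation: 4r² + 4 = 0
Divide by 4: r² + 1 = 0
Roots: r = ±i (complex conjugates)
General solution: y = C₁cos(x) + C₂sin(x)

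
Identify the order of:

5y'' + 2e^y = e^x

The order is 2 (highest derivative is of order 2).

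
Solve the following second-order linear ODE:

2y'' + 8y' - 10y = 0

Characteristic equation: 2r² + 8r - 10 = 0
Divide by 2: r² + 4r - 5 = 0
Roots: r = 1, -5 (distinct real)
General solution: y = C₁e^x + C₂e^(-5x)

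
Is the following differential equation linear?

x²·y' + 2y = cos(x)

Yes. Linear (y and its derivatives appear to the first power only, no products of y terms)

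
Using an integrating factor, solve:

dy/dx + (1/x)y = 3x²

Using integrating factor method:

General solution: y = (3/4)x^3 + C/x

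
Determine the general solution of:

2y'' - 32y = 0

Characteristic equation: 2r² - 32 = 0
Divide by 2: r² - 16 = 0
Roots: r = 4, -4 (distinct real)
General solution: y = C₁e^(4x) + C₂e^(-4x)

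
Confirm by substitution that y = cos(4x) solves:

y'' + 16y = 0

Verification:
y'' = -16cos(4x)
y'' + 16y = 0 ✓

Yes, it is a solution.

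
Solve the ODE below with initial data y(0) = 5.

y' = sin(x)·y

General solution: y = Ce^(-cos(x))
Applying IC y(0) = 5:
Particular solution: y = 5e^(1-cos(x))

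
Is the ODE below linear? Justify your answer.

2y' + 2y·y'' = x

No. Nonlinear (y·y'' term)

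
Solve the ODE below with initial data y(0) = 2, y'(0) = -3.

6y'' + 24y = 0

General solution: y = C₁cos(2x) + C₂sin(2x)
Complex roots r = ±2i
Applying ICs: C₁ = 2, C₂ = -3/2
Particular solution: y = 2cos(2x) - (3/2)sin(2x)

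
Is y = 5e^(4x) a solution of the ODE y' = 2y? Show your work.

Verification:
y = 5e^(4x)
y' = 20e^(4x)
But 2y = 10e^(4x)
y' ≠ 2y — the derivative does not match

No, it is not a solution.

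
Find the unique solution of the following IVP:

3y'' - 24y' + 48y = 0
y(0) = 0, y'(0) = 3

General solution: y = (C₁ + C₂x)e^(4x)
Repeated root r = 4
Applying ICs: C₁ = 0, C₂ = 3
Particular solution: y = 3xe^(4x)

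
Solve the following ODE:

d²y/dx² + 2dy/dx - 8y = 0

Characteristic equation: r² + 2r - 8 = 0
Roots: r = 2, -4 (distinct real)
General solution: y = C₁e^(2x) + C₂e^(-4x)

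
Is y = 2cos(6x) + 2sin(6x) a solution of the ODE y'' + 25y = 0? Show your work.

Verification:
y'' = -72cos(6x) - 72sin(6x)
y'' + 25y ≠ 0 (frequency mismatch: got 36 instead of 25)

No, it is not a solution.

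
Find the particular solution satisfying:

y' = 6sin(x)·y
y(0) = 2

General solution: y = Ce^(-6cos(x))
Applying IC y(0) = 2:
Particular solution: y = 2e^(6(1-cos(x)))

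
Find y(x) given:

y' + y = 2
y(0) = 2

General solution: y = 2 + Ce^(-x)
Applying y(0) = 2: C = 2 - 2 = 0
Particular solution: y = 2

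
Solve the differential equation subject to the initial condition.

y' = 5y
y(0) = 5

General solution: y = Ce^(5x)
Applying IC y(0) = 5:
Particular solution: y = 5e^(5x)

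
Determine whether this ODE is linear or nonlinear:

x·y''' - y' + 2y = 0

Linear (y and its derivatives appear to the first power only, no products of y terms)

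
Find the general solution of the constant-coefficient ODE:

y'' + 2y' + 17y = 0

Characteristic equation: r² + 2r + 17 = 0
Roots: r = -1 ± 4i (complex conjugates)
General solution: y = e^(-x)(C₁cos(4x) + C₂sin(4x))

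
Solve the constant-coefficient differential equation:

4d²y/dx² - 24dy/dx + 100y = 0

Characteristic equation: 4r² - 24r + 100 = 0
Divide by 4: r² - 6r + 25 = 0
Roots: r = 3 ± 4i (complex conjugates)
General solution: y = e^(3x)(C₁cos(4x) + C₂sin(4x))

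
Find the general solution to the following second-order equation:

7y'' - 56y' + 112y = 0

Characteristic equation: 7r² - 56r + 112 = 0
Divide by 7: r² - 8r + 16 = 0
Factored: (r - 4)² = 0
Repeated root: r = 4
General solution: y = (C₁ + C₂x)e^(4x)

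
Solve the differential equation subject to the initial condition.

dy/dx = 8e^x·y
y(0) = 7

General solution: y = Ce^(8e^x)
Applying IC y(0) = 7:
Particular solution: y = 7e^(8(e^x - 1))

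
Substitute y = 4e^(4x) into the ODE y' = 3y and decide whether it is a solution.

Verification:
y = 4e^(4x)
y' = 16e^(4x)
But 3y = 12e^(4x)
y' ≠ 3y — the derivative does not match

No, it is not a solution.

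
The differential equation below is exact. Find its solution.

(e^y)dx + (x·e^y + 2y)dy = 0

Verify exactness: ∂M/∂y = ∂N/∂x ✓
Find F(x,y) such that ∂F/∂x = M, ∂F/∂y = N
Solution: x·e^y + y² = C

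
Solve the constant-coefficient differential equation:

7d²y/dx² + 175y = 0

Characteristic equation: 7r² + 175 = 0
Divide by 7: r² + 25 = 0
Roots: r = ±5i (complex conjugates)
General solution: y = C₁cos(5x) + C₂sin(5x)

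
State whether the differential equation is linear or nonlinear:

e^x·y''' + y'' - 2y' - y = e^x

Linear (y and its derivatives appear to the first power only, no products of y terms)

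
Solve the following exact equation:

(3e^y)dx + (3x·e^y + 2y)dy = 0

Verify exactness: ∂M/∂y = ∂N/∂x ✓
Find F(x,y) such that ∂F/∂x = M, ∂F/∂y = N
Solution: 3x·e^y + y² = C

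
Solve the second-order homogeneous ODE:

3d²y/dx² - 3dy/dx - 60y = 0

Characteristic equation: 3r² - 3r - 60 = 0
Divide by 3: r² - r - 20 = 0
Roots: r = 5, -4 (distinct real)
General solution: y = C₁e^(5x) + C₂e^(-4x)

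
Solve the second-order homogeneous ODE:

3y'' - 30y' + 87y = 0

Characteristic equation: 3r² - 30r + 87 = 0
Divide by 3: r² - 10r + 29 = 0
Roots: r = 5 ± 2i (complex conjugates)
General solution: y = e^(5x)(C₁cos(2x) + C₂sin(2x))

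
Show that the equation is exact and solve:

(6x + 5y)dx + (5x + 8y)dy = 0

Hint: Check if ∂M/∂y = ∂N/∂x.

Verify exactness: ∂M/∂y = ∂N/∂x ✓
Find F(x,y) such that ∂F/∂x = M, ∂F/∂y = N
Solution: 3x² + 5xy + 4y² = C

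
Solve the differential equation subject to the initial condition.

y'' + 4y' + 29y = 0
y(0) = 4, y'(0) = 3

General solution: y = e^(-2x)(C₁cos(5x) + C₂sin(5x))
Complex roots r = -2 ± 5i
Applying ICs: C₁ = 4, C₂ = 11/5
Particular solution: y = e^(-2x)(4cos(5x) + (11/5)sin(5x))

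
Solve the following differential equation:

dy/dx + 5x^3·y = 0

Using integrating factor method:

General solution: y = Ce^(-5x^4/4)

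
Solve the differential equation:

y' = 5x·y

Separating variables and integrating:
ln|y| = 5x^2/2 + C

General solution: y = Ce^(5x^2/2)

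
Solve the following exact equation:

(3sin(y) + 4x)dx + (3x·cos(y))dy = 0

Verify exactness: ∂M/∂y = ∂N/∂x ✓
Find F(x,y) such that ∂F/∂x = M, ∂F/∂y = N
Solution: 3x·sin(y) + 2x² = C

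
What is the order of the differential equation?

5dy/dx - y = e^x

The order is 1 (highest derivative is of order 1).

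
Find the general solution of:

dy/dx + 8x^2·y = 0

Using integrating factor method:

General solution: y = Ce^(-8x^3/3)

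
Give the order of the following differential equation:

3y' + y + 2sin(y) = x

The order is 1 (highest derivative is of order 1).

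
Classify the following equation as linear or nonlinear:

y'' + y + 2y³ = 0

Nonlinear (y³ term)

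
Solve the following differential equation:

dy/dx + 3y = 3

Using integrating factor method:

General solution: y = 1 + Ce^(-3x)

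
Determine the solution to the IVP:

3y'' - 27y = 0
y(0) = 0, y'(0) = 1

General solution: y = C₁e^(3x) + C₂e^(-3x)
Applying ICs: C₁ = 1/6, C₂ = -1/6
Particular solution: y = (1/6)e^(3x) - (1/6)e^(-3x)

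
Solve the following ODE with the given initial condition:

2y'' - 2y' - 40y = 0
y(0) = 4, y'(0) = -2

General solution: y = C₁e^(5x) + C₂e^(-4x)
Applying ICs: C₁ = 14/9, C₂ = 22/9
Particular solution: y = (14/9)e^(5x) + (22/9)e^(-4x)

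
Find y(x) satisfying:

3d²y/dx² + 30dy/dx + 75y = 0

Characteristic equation: 3r² + 30r + 75 = 0
Divide by 3: r² + 10r + 25 = 0
Factored: (r + 5)² = 0
Repeated root: r = -5
General solution: y = (C₁ + C₂x)e^(-5x)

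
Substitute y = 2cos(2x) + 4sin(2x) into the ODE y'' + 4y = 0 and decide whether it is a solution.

Verification:
y'' = -8cos(2x) - 16sin(2x)
y'' + 4y = 0 ✓

Yes, it is a solution.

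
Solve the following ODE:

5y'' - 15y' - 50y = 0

Characteristic equation: 5r² - 15r - 50 = 0
Divide by 5: r² - 3r - 10 = 0
Roots: r = 5, -2 (distinct real)
General solution: y = C₁e^(5x) + C₂e^(-2x)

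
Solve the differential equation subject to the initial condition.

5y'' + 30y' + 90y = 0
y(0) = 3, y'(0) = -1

General solution: y = e^(-3x)(C₁cos(3x) + C₂sin(3x))
Complex roots r = -3 ± 3i
Applying ICs: C₁ = 3, C₂ = 8/3
Particular solution: y = e^(-3x)(3cos(3x) + (8/3)sin(3x))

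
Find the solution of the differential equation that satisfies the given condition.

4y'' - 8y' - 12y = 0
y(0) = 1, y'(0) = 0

General solution: y = C₁e^(3x) + C₂e^(-x)
Applying ICs: C₁ = 1/4, C₂ = 3/4
Particular solution: y = (1/4)e^(3x) + (3/4)e^(-x)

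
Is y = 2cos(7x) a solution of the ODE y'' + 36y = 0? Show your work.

Verification:
y'' = -98cos(7x)
y'' + 36y ≠ 0 (frequency mismatch: got 49 instead of 36)

No, it is not a solution.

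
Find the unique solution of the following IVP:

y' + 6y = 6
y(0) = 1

General solution: y = 1 + Ce^(-6x)
Applying y(0) = 1: C = 1 - 1 = 0
Particular solution: y = 1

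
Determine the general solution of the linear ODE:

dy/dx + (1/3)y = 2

Using integrating factor method:

General solution: y = 6 + Ce^(-x/3)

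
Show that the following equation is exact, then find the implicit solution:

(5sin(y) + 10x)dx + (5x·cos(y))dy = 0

Verify exactness: ∂M/∂y = ∂N/∂x ✓
Find F(x,y) such that ∂F/∂x = M, ∂F/∂y = N
Solution: 5x·sin(y) + 5x² = C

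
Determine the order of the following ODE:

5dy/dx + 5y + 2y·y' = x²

The order is 1 (highest derivative is of order 1).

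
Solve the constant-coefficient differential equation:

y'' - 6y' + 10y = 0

Characteristic equation: r² - 6r + 10 = 0
Roots: r = 3 ± i (complex conjugates)
General solution: y = e^(3x)(C₁cos(x) + C₂sin(x))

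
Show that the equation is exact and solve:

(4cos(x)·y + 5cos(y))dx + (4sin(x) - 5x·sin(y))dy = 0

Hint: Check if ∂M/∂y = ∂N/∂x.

Verify exactness: ∂M/∂y = ∂N/∂x ✓
Find F(x,y) such that ∂F/∂x = M, ∂F/∂y = N
Solution: 4sin(x)·y + 5x·cos(y) = C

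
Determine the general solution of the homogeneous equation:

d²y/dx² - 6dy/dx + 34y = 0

Characteristic equation: r² - 6r + 34 = 0
Roots: r = 3 ± 5i (complex conjugates)
General solution: y = e^(3x)(C₁cos(5x) + C₂sin(5x))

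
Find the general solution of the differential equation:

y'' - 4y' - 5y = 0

Characteristic equation: r² - 4r - 5 = 0
Roots: r = 5, -1 (distinct real)
General solution: y = C₁e^(5x) + C₂e^(-x)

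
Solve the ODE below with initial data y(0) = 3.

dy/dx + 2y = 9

General solution: y = 9/2 + Ce^(-2x)
Applying y(0) = 3: C = 3 - 9/2 = -3/2
Particular solution: y = 9/2 - (3/2)e^(-2x)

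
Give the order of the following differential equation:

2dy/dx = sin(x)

The order is 1 (highest derivative is of order 1).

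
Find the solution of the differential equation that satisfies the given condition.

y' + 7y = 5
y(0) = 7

General solution: y = 5/7 + Ce^(-7x)
Applying y(0) = 7: C = 7 - 5/7 = 44/7
Particular solution: y = 5/7 + (44/7)e^(-7x)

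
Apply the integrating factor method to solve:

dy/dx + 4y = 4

Using integrating factor method:

General solution: y = 1 + Ce^(-4x)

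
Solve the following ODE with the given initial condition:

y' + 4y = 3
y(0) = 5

General solution: y = 3/4 + Ce^(-4x)
Applying y(0) = 5: C = 5 - 3/4 = 17/4
Particular solution: y = 3/4 + (17/4)e^(-4x)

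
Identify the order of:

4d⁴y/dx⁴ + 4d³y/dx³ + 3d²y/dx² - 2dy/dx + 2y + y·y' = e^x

The order is 4 (highest derivative is of order 4).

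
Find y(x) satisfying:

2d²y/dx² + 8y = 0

Characteristic equation: 2r² + 8 = 0
Divide by 2: r² + 4 = 0
Roots: r = ±2i (complex conjugates)
General solution: y = C₁cos(2x) + C₂sin(2x)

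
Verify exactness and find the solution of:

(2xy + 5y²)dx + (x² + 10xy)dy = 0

Verify exactness: ∂M/∂y = ∂N/∂x ✓
Find F(x,y) such that ∂F/∂x = M, ∂F/∂y = N
Solution: x²y + 5xy² = C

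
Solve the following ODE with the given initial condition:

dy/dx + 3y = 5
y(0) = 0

General solution: y = 5/3 + Ce^(-3x)
Applying y(0) = 0: C = 0 - 5/3 = -5/3
Particular solution: y = 5/3 - (5/3)e^(-3x)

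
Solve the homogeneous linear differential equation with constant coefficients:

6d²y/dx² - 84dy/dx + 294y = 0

Characteristic equation: 6r² - 84r + 294 = 0
Divide by 6: r² - 14r + 49 = 0
Factored: (r - 7)² = 0
Repeated root: r = 7
General solution: y = (C₁ + C₂x)e^(7x)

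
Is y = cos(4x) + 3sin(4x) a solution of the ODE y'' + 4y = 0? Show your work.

Verification:
y'' = -16cos(4x) - 48sin(4x)
y'' + 4y ≠ 0 (frequency mismatch: got 16 instead of 4)

No, it is not a solution.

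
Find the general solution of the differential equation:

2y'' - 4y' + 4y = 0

Characteristic equation: 2r² - 4r + 4 = 0
Divide by 2: r² - 2r + 2 = 0
Roots: r = 1 ± i (complex conjugates)
General solution: y = e^x(C₁cos(x) + C₂sin(x))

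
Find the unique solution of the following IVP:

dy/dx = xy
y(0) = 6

General solution: y = Ce^(x²/2)
Applying IC y(0) = 6:
Particular solution: y = 6e^(x²/2)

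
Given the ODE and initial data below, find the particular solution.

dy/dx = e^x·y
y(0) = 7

General solution: y = Ce^(e^x)
Applying IC y(0) = 7:
Particular solution: y = 7e^(e^x - 1)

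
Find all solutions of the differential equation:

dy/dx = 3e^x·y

Separating variables and integrating:
ln|y| = 3e^x + C

General solution: y = Ce^(3e^x)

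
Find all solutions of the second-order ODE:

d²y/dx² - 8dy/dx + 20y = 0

Characteristic equation: r² - 8r + 20 = 0
Roots: r = 4 ± 2i (complex conjugates)
General solution: y = e^(4x)(C₁cos(2x) + C₂sin(2x))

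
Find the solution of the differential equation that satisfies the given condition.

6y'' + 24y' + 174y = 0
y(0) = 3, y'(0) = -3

General solution: y = e^(-2x)(C₁cos(5x) + C₂sin(5x))
Complex roots r = -2 ± 5i
Applying ICs: C₁ = 3, C₂ = 3/5
Particular solution: y = e^(-2x)(3cos(5x) + (3/5)sin(5x))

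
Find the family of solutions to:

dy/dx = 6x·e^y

Separating variables and integrating:
-e^(-y) = 3x² + C

General solution: y = -ln(C - 3x²)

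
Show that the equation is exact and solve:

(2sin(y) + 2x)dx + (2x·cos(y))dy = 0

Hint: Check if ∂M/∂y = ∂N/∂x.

Verify exactness: ∂M/∂y = ∂N/∂x ✓
Find F(x,y) such that ∂F/∂x = M, ∂F/∂y = N
Solution: 2x·sin(y) + x² = C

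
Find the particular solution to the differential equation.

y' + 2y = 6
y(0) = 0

General solution: y = 3 + Ce^(-2x)
Applying y(0) = 0: C = 0 - 3 = -3
Particular solution: y = 3 - 3e^(-2x)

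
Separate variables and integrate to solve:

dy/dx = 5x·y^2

Separating variables and integrating:
-1/y = 5x^2/2 + C

General solution: y^-1 = (-5/2)x^2 + C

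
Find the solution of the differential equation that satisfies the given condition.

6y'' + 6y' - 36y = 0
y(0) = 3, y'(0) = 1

General solution: y = C₁e^(2x) + C₂e^(-3x)
Applying ICs: C₁ = 2, C₂ = 1
Particular solution: y = 2e^(2x) + e^(-3x)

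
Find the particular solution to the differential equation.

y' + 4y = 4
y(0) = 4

General solution: y = 1 + Ce^(-4x)
Applying y(0) = 4: C = 4 - 1 = 3
Particular solution: y = 1 + 3e^(-4x)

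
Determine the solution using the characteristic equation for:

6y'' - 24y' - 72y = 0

Characteristic equation: 6r² - 24r - 72 = 0
Divide by 6: r² - 4r - 12 = 0
Roots: r = 6, -2 (distinct real)
General solution: y = C₁e^(6x) + C₂e^(-2x)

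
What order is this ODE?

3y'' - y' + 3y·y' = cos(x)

The order is 2 (highest derivative is of order 2).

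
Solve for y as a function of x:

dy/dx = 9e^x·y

Separating variables and integrating:
ln|y| = 9e^x + C

General solution: y = Ce^(9e^x)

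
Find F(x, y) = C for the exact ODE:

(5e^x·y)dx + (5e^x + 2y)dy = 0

Verify exactness: ∂M/∂y = ∂N/∂x ✓
Find F(x,y) such that ∂F/∂x = M, ∂F/∂y = N
Solution: 5e^x·y + y² = C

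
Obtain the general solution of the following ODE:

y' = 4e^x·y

Separating variables and integrating:
ln|y| = 4e^x + C

General solution: y = Ce^(4e^x)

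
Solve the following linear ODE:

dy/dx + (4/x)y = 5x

Using integrating factor method:

General solution: y = (5/6)x^2 + Cx^(-4)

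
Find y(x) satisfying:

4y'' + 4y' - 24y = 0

Characteristic equation: 4r² + 4r - 24 = 0
Divide by 4: r² + r - 6 = 0
Roots: r = 2, -3 (distinct real)
General solution: y = C₁e^(2x) + C₂e^(-3x)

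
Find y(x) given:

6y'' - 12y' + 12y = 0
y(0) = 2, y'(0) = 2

General solution: y = e^x(C₁cos(x) + C₂sin(x))
Complex roots r = 1 ± i
Applying ICs: C₁ = 2, C₂ = 0
Particular solution: y = e^x(2cos(x))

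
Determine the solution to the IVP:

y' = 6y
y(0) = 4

General solution: y = Ce^(6x)
Applying IC y(0) = 4:
Particular solution: y = 4e^(6x)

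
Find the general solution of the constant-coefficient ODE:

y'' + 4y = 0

Characteristic equation: r² + 4 = 0
Roots: r = ±2i (complex conjugates)
General solution: y = C₁cos(2x) + C₂sin(2x)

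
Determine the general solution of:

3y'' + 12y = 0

Characteristic equation: 3r² + 12 = 0
Divide by 3: r² + 4 = 0
Roots: r = ±2i (complex conjugates)
General solution: y = C₁cos(2x) + C₂sin(2x)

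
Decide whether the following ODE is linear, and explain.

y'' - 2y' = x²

Linear (y and its derivatives appear to the first power only, no products of y terms)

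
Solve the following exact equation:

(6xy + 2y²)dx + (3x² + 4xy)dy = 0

Verify exactness: ∂M/∂y = ∂N/∂x ✓
Find F(x,y) such that ∂F/∂x = M, ∂F/∂y = N
Solution: 3x²y + 2xy² = C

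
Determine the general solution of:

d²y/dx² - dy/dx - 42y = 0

Characteristic equation: r² - r - 42 = 0
Roots: r = 7, -6 (distinct real)
General solution: y = C₁e^(7x) + C₂e^(-6x)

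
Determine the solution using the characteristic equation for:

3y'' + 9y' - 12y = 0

Characteristic equation: 3r² + 9r - 12 = 0
Divide by 3: r² + 3r - 4 = 0
Roots: r = 1, -4 (distinct real)
General solution: y = C₁e^x + C₂e^(-4x)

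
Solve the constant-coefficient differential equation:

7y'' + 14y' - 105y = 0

Characteristic equation: 7r² + 14r - 105 = 0
Divide by 7: r² + 2r - 15 = 0
Roots: r = 3, -5 (distinct real)
General solution: y = C₁e^(3x) + C₂e^(-5x)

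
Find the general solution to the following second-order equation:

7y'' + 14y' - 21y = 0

Characteristic equation: 7r² + 14r - 21 = 0
Divide by 7: r² + 2r - 3 = 0
Roots: r = 1, -3 (distinct real)
General solution: y = C₁e^x + C₂e^(-3x)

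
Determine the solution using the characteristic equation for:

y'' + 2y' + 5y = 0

Characteristic equation: r² + 2r + 5 = 0
Roots: r = -1 ± 2i (complex conjugates)
General solution: y = e^(-x)(C₁cos(2x) + C₂sin(2x))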